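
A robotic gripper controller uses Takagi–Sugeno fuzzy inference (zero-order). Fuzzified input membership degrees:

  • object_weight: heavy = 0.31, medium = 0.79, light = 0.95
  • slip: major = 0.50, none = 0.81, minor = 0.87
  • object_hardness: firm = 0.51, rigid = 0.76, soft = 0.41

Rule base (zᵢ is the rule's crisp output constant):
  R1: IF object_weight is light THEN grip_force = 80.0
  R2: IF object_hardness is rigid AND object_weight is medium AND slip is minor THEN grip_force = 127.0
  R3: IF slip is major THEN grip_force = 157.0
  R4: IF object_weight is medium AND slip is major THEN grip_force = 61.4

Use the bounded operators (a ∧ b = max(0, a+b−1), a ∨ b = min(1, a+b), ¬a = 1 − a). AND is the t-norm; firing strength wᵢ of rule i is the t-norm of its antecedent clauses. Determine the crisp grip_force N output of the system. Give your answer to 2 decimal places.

104.47

R1 (z=80.0): light=0.95 → w = 0.95
R2 (z=127.0): rigid=0.76, medium=0.79, minor=0.87; AND[max(0, a+b−1)] → w = 0.42
R3 (z=157.0): major=0.50 → w = 0.50
R4 (z=61.4): medium=0.79, major=0.50; AND[max(0, a+b−1)] → w = 0.29
Weighted average = (0.95·80.0 + 0.42·127.0 + 0.50·157.0 + 0.29·61.4) / (0.95 + 0.42 + 0.50 + 0.29)
  = 225.6460 / 2.1600 = 104.47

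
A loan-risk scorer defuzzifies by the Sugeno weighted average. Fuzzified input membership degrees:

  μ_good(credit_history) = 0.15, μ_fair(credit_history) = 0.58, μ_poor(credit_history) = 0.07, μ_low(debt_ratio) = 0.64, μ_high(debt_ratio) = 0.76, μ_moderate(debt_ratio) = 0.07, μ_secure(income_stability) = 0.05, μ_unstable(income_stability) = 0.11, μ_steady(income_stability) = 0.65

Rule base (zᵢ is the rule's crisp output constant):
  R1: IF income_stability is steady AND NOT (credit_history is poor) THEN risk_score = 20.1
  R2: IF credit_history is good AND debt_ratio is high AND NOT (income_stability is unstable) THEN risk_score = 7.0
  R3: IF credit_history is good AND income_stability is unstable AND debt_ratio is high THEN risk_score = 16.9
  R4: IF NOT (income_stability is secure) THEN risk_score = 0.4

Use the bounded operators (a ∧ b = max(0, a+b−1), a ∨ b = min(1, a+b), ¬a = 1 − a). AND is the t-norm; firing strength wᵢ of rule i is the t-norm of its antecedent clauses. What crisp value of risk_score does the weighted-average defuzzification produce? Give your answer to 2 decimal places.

R1 (z=20.1): steady=0.65, ¬poor=1−0.07=0.93; AND[max(0, a+b−1)] → w = 0.58
R2 (z=7.0): good=0.15, high=0.76, ¬unstable=1−0.11=0.89; AND[max(0, a+b−1)] → w = 0.00
R3 (z=16.9): good=0.15, unstable=0.11, high=0.76; AND[max(0, a+b−1)] → w = 0.00
R4 (z=0.4): ¬secure=1−0.05=0.95 → w = 0.95
Weighted average = (0.58·20.1 + 0.00·7.0 + 0.00·16.9 + 0.95·0.4) / (0.58 + 0.00 + 0.00 + 0.95)
  = 12.0380 / 1.5300 = 7.87

7.87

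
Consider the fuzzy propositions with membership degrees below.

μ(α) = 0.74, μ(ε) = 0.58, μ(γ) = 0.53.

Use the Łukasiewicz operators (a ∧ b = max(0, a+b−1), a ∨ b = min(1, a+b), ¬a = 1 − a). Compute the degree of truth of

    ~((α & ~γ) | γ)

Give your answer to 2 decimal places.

0.26

~γ = 1 − 0.53 = 0.47
α & ~γ = max(0, a+b−1) on (0.74, 0.47) = 0.21
(α & ~γ) | γ = min(1, a+b) on (0.21, 0.53) = 0.74
~((α & ~γ) | γ) = 1 − 0.74 = 0.26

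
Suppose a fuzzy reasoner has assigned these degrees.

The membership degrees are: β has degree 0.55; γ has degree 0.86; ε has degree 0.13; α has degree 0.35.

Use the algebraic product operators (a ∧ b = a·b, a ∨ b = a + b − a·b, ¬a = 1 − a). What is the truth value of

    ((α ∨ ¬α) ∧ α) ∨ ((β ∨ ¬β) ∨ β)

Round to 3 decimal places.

¬α = 1 − 0.3500 = 0.6500
α ∨ ¬α = a + b − a·b on (0.3500, 0.6500) = 0.7725
(α ∨ ¬α) ∧ α = a·b on (0.7725, 0.3500) = 0.2704
¬β = 1 − 0.5500 = 0.4500
β ∨ ¬β = a + b − a·b on (0.5500, 0.4500) = 0.7525
(β ∨ ¬β) ∨ β = a + b − a·b on (0.7525, 0.5500) = 0.8886
((α ∨ ¬α) ∧ α) ∨ ((β ∨ ¬β) ∨ β) = a + b − a·b on (0.2704, 0.8886) = 0.9187

0.919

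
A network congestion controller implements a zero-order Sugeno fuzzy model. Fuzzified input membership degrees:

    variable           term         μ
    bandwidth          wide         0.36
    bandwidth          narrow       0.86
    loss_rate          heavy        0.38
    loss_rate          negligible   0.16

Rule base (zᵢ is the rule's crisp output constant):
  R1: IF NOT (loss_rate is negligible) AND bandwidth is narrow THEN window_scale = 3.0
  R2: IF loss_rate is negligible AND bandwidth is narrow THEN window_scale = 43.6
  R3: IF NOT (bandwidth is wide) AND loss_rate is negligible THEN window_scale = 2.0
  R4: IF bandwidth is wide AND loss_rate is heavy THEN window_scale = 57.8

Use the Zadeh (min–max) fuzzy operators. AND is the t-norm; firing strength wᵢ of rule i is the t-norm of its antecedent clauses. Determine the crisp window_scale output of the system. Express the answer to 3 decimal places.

R1 (z=3.0): ¬negligible=1−0.16=0.84, narrow=0.86; AND[min(a, b)] → w = 0.84
R2 (z=43.6): negligible=0.16, narrow=0.86; AND[min(a, b)] → w = 0.16
R3 (z=2.0): ¬wide=1−0.36=0.64, negligible=0.16; AND[min(a, b)] → w = 0.16
R4 (z=57.8): wide=0.36, heavy=0.38; AND[min(a, b)] → w = 0.36
Weighted average = (0.84·3.0 + 0.16·43.6 + 0.16·2.0 + 0.36·57.8) / (0.84 + 0.16 + 0.16 + 0.36)
  = 30.6240 / 1.5200 = 20.147

20.147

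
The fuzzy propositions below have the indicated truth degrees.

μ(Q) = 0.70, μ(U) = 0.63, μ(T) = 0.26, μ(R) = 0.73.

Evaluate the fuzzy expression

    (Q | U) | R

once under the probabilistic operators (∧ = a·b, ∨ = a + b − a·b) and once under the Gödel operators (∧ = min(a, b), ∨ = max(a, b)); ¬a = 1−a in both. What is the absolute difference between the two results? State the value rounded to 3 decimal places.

Under probabilistic:
  Q | U = a + b − a·b on (0.7000, 0.6300) = 0.8890
  (Q | U) | R = a + b − a·b on (0.8890, 0.7300) = 0.9700
  → value = 0.9700
Under Gödel:
  Q | U = max(a, b) on (0.70, 0.63) = 0.70
  (Q | U) | R = max(a, b) on (0.70, 0.73) = 0.73
  → value = 0.7300
|0.9700 − 0.7300| = 0.240

0.240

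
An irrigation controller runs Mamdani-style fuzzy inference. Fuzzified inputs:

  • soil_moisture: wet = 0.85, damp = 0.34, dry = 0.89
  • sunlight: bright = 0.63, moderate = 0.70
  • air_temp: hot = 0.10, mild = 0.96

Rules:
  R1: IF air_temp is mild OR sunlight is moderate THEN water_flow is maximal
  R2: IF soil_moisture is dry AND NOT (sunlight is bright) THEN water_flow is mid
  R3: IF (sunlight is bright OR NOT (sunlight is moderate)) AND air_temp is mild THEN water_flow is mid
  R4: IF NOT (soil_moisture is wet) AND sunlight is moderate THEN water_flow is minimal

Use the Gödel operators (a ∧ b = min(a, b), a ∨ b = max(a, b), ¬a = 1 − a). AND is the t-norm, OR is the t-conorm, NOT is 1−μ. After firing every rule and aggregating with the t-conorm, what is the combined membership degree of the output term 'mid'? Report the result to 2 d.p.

0.63

R1: mild=0.96, moderate=0.70; OR[max(a, b)] → w = 0.96
R2: dry=0.89, ¬bright=1−0.63=0.37; AND[min(a, b)] → w = 0.37
R3: (bright=0.63 OR ¬moderate=1−0.70=0.30) = 0.63; AND[min(a, b)] with mild=0.96 → w = 0.63
R4: ¬wet=1−0.85=0.15, moderate=0.70; AND[min(a, b)] → w = 0.15
Rules with consequent 'mid': {R2, R3} → strengths 0.37, 0.63
Aggregate via t-conorm [max(a, b)]: 0.63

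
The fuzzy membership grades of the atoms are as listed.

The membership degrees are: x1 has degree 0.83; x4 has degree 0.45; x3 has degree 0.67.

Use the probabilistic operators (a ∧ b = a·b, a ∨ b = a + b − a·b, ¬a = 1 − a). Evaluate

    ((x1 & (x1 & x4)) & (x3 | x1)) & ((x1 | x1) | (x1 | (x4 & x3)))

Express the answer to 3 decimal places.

0.292

x1 & x4 = a·b on (0.8300, 0.4500) = 0.3735
x1 & (x1 & x4) = a·b on (0.8300, 0.3735) = 0.3100
x3 | x1 = a + b − a·b on (0.6700, 0.8300) = 0.9439
(x1 & (x1 & x4)) & (x3 | x1) = a·b on (0.3100, 0.9439) = 0.2926
x1 | x1 = a + b − a·b on (0.8300, 0.8300) = 0.9711
x4 & x3 = a·b on (0.4500, 0.6700) = 0.3015
x1 | (x4 & x3) = a + b − a·b on (0.8300, 0.3015) = 0.8813
(x1 | x1) | (x1 | (x4 & x3)) = a + b − a·b on (0.9711, 0.8813) = 0.9966
((x1 & (x1 & x4)) & (x3 | x1)) & ((x1 | x1) | (x1 | (x4 & x3))) = a·b on (0.2926, 0.9966) = 0.2916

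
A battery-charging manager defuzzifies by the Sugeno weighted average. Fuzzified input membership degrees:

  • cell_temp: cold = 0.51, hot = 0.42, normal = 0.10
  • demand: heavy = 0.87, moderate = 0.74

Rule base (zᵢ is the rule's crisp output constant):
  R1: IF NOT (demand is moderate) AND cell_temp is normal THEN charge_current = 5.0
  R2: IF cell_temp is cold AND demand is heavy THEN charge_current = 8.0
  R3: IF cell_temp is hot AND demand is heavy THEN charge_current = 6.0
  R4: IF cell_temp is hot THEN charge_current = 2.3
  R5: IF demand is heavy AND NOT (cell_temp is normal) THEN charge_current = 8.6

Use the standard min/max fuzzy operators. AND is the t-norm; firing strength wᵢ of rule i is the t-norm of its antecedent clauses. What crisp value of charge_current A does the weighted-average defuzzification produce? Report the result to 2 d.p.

6.70

R1 (z=5.0): ¬moderate=1−0.74=0.26, normal=0.10; AND[min(a, b)] → w = 0.10
R2 (z=8.0): cold=0.51, heavy=0.87; AND[min(a, b)] → w = 0.51
R3 (z=6.0): hot=0.42, heavy=0.87; AND[min(a, b)] → w = 0.42
R4 (z=2.3): hot=0.42 → w = 0.42
R5 (z=8.6): heavy=0.87, ¬normal=1−0.10=0.90; AND[min(a, b)] → w = 0.87
Weighted average = (0.10·5.0 + 0.51·8.0 + 0.42·6.0 + 0.42·2.3 + 0.87·8.6) / (0.10 + 0.51 + 0.42 + 0.42 + 0.87)
  = 15.5480 / 2.3200 = 6.70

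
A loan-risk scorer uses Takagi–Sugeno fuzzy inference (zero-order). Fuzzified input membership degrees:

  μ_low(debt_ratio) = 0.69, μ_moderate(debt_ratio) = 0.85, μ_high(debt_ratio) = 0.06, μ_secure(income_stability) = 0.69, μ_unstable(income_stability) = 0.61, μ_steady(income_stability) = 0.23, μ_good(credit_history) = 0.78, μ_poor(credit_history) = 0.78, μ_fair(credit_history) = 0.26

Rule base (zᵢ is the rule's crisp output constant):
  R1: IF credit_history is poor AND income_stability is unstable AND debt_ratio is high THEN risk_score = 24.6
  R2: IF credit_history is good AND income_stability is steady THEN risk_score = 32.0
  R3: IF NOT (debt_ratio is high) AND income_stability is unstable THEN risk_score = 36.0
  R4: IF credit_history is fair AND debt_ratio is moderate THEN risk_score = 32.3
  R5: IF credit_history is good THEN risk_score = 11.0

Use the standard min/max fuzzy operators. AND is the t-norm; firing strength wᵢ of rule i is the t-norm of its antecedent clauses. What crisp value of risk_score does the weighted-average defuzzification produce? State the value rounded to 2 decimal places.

24.63

R1 (z=24.6): poor=0.78, unstable=0.61, high=0.06; AND[min(a, b)] → w = 0.06
R2 (z=32.0): good=0.78, steady=0.23; AND[min(a, b)] → w = 0.23
R3 (z=36.0): ¬high=1−0.06=0.94, unstable=0.61; AND[min(a, b)] → w = 0.61
R4 (z=32.3): fair=0.26, moderate=0.85; AND[min(a, b)] → w = 0.26
R5 (z=11.0): good=0.78 → w = 0.78
Weighted average = (0.06·24.6 + 0.23·32.0 + 0.61·36.0 + 0.26·32.3 + 0.78·11.0) / (0.06 + 0.23 + 0.61 + 0.26 + 0.78)
  = 47.7740 / 1.9400 = 24.63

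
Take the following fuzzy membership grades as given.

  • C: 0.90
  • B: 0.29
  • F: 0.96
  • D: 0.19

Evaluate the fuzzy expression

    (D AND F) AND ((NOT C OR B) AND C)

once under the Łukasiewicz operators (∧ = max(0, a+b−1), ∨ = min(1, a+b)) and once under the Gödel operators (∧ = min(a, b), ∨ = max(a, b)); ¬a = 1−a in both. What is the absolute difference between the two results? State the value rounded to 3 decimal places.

0.190

Under Łukasiewicz:
  D AND F = max(0, a+b−1) on (0.19, 0.96) = 0.15
  NOT C = 1 − 0.90 = 0.10
  NOT C OR B = min(1, a+b) on (0.10, 0.29) = 0.39
  (NOT C OR B) AND C = max(0, a+b−1) on (0.39, 0.90) = 0.29
  (D AND F) AND ((NOT C OR B) AND C) = max(0, a+b−1) on (0.15, 0.29) = 0.00
  → value = 0.0000
Under Gödel:
  D AND F = min(a, b) on (0.19, 0.96) = 0.19
  NOT C = 1 − 0.90 = 0.10
  NOT C OR B = max(a, b) on (0.10, 0.29) = 0.29
  (NOT C OR B) AND C = min(a, b) on (0.29, 0.90) = 0.29
  (D AND F) AND ((NOT C OR B) AND C) = min(a, b) on (0.19, 0.29) = 0.19
  → value = 0.1900
|0.0000 − 0.1900| = 0.190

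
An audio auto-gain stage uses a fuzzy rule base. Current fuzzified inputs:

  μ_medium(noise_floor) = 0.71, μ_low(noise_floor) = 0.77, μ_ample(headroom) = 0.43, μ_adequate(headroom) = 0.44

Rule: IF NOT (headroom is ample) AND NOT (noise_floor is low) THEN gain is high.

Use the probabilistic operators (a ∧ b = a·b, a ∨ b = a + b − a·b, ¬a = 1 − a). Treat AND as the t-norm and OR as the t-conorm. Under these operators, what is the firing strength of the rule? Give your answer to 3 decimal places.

firing strength: ¬ample=1−0.43=0.57, ¬low=1−0.77=0.23; AND[a·b] → w = 0.1311

0.131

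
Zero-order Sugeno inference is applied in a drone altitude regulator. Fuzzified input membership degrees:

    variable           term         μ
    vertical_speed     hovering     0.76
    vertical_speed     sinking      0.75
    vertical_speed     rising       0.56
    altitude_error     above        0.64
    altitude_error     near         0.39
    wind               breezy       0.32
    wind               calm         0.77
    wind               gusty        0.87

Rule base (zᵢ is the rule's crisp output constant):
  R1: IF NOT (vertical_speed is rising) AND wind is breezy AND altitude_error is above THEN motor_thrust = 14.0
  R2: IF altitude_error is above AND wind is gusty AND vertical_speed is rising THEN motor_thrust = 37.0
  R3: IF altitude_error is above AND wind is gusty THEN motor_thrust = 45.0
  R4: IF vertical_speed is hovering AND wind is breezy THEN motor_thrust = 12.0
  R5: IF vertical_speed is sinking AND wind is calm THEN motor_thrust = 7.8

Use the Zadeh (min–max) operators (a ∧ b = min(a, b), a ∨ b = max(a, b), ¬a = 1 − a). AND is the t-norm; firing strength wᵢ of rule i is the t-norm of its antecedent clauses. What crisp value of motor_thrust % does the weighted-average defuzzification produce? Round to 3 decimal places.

R1 (z=14.0): ¬rising=1−0.56=0.44, breezy=0.32, above=0.64; AND[min(a, b)] → w = 0.32
R2 (z=37.0): above=0.64, gusty=0.87, rising=0.56; AND[min(a, b)] → w = 0.56
R3 (z=45.0): above=0.64, gusty=0.87; AND[min(a, b)] → w = 0.64
R4 (z=12.0): hovering=0.76, breezy=0.32; AND[min(a, b)] → w = 0.32
R5 (z=7.8): sinking=0.75, calm=0.77; AND[min(a, b)] → w = 0.75
Weighted average = (0.32·14.0 + 0.56·37.0 + 0.64·45.0 + 0.32·12.0 + 0.75·7.8) / (0.32 + 0.56 + 0.64 + 0.32 + 0.75)
  = 63.6900 / 2.5900 = 24.591

24.591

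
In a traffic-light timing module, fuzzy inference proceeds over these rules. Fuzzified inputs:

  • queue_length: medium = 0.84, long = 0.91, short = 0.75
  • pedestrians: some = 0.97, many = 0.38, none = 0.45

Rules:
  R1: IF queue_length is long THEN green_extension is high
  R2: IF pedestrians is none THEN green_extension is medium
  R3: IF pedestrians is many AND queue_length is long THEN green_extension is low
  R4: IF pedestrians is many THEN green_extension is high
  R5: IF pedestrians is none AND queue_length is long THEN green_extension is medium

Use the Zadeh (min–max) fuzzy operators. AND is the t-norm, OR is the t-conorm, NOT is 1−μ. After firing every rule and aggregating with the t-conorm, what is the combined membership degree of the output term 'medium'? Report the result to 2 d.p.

R1: long=0.91 → w = 0.91
R2: none=0.45 → w = 0.45
R3: many=0.38, long=0.91; AND[min(a, b)] → w = 0.38
R4: many=0.38 → w = 0.38
R5: none=0.45, long=0.91; AND[min(a, b)] → w = 0.45
Rules with consequent 'medium': {R2, R5} → strengths 0.45, 0.45
Aggregate via t-conorm [max(a, b)]: 0.45

0.45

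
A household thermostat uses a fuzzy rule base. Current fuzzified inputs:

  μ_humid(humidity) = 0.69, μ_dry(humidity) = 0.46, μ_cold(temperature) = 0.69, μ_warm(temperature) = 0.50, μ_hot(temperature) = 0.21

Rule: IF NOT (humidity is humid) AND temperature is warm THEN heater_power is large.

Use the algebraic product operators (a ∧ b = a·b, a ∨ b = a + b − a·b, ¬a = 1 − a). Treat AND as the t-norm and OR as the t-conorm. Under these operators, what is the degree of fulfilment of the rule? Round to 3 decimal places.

firing strength: ¬humid=1−0.69=0.31, warm=0.50; AND[a·b] → w = 0.1550

0.155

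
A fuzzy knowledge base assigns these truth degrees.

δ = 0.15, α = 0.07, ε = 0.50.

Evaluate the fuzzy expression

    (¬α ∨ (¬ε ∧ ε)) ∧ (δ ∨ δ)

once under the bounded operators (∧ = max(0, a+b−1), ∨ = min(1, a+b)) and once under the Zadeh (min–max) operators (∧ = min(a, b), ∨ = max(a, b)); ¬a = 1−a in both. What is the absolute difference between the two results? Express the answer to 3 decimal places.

0.080

Under bounded:
  ¬α = 1 − 0.07 = 0.93
  ¬ε = 1 − 0.50 = 0.50
  ¬ε ∧ ε = max(0, a+b−1) on (0.50, 0.50) = 0.00
  ¬α ∨ (¬ε ∧ ε) = min(1, a+b) on (0.93, 0.00) = 0.93
  δ ∨ δ = min(1, a+b) on (0.15, 0.15) = 0.30
  (¬α ∨ (¬ε ∧ ε)) ∧ (δ ∨ δ) = max(0, a+b−1) on (0.93, 0.30) = 0.23
  → value = 0.2300
Under Zadeh (min–max):
  ¬α = 1 − 0.07 = 0.93
  ¬ε = 1 − 0.50 = 0.50
  ¬ε ∧ ε = min(a, b) on (0.50, 0.50) = 0.50
  ¬α ∨ (¬ε ∧ ε) = max(a, b) on (0.93, 0.50) = 0.93
  δ ∨ δ = max(a, b) on (0.15, 0.15) = 0.15
  (¬α ∨ (¬ε ∧ ε)) ∧ (δ ∨ δ) = min(a, b) on (0.93, 0.15) = 0.15
  → value = 0.1500
|0.2300 − 0.1500| = 0.080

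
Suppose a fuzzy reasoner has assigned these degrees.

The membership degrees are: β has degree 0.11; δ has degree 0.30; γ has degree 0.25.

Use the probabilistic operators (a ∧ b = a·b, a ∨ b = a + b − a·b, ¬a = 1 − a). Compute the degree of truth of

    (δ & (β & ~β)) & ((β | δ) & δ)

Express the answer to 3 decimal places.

~β = 1 − 0.1100 = 0.8900
β & ~β = a·b on (0.1100, 0.8900) = 0.0979
δ & (β & ~β) = a·b on (0.3000, 0.0979) = 0.0294
β | δ = a + b − a·b on (0.1100, 0.3000) = 0.3770
(β | δ) & δ = a·b on (0.3770, 0.3000) = 0.1131
(δ & (β & ~β)) & ((β | δ) & δ) = a·b on (0.0294, 0.1131) = 0.0033

0.003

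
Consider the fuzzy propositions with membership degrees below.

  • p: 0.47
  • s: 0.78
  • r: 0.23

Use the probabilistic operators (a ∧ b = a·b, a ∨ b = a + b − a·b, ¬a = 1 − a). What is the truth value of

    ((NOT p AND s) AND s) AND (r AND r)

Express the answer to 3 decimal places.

0.017

NOT p = 1 − 0.4700 = 0.5300
NOT p AND s = a·b on (0.5300, 0.7800) = 0.4134
(NOT p AND s) AND s = a·b on (0.4134, 0.7800) = 0.3225
r AND r = a·b on (0.2300, 0.2300) = 0.0529
((NOT p AND s) AND s) AND (r AND r) = a·b on (0.3225, 0.0529) = 0.0171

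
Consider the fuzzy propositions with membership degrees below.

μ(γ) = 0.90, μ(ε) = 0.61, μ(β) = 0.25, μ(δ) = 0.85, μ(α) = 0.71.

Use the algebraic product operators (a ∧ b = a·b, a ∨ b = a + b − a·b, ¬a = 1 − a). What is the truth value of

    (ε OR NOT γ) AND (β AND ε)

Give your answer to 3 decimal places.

0.099

NOT γ = 1 − 0.9000 = 0.1000
ε OR NOT γ = a + b − a·b on (0.6100, 0.1000) = 0.6490
β AND ε = a·b on (0.2500, 0.6100) = 0.1525
(ε OR NOT γ) AND (β AND ε) = a·b on (0.6490, 0.1525) = 0.0990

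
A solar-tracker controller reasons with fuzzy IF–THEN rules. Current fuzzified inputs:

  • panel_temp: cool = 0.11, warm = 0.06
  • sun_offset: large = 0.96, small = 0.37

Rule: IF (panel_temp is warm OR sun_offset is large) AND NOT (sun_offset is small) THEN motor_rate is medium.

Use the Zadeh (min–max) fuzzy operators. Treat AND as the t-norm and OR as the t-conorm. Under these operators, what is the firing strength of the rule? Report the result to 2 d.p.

firing strength: (warm=0.06 OR large=0.96) = 0.96; AND[min(a, b)] with ¬small=1−0.37=0.63 → w = 0.63

0.63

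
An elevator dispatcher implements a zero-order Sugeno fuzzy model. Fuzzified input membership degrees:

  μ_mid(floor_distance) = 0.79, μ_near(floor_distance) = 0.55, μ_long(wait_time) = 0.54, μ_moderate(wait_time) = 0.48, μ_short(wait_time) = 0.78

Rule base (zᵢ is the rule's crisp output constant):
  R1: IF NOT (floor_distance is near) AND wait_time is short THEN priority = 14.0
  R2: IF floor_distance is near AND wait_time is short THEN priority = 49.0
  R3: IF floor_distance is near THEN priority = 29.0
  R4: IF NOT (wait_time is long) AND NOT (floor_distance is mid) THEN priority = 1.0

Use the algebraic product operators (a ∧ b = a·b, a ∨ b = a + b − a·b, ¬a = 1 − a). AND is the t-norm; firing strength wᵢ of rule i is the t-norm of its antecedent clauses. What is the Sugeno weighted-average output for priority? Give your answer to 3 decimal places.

29.428

R1 (z=14.0): ¬near=1−0.55=0.45, short=0.78; AND[a·b] → w = 0.3510
R2 (z=49.0): near=0.55, short=0.78; AND[a·b] → w = 0.4290
R3 (z=29.0): near=0.55 → w = 0.5500
R4 (z=1.0): ¬long=1−0.54=0.46, ¬mid=1−0.79=0.21; AND[a·b] → w = 0.0966
Weighted average = (0.3510·14.0 + 0.4290·49.0 + 0.5500·29.0 + 0.0966·1.0) / (0.3510 + 0.4290 + 0.5500 + 0.0966)
  = 41.9816 / 1.4266 = 29.428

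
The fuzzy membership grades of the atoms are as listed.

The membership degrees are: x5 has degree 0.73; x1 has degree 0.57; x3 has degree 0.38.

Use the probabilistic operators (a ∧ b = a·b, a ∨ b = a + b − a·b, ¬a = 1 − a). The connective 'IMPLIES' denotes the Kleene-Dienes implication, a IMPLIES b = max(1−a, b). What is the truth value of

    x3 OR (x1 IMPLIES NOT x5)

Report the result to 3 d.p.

0.647

NOT x5 = 1 − 0.7300 = 0.2700
x1 IMPLIES NOT x5  [Kleene-Dienes: max(1−a, b)] with a=0.5700, b=0.2700 → 0.4300
x3 OR (x1 IMPLIES NOT x5) = a + b − a·b on (0.3800, 0.4300) = 0.6466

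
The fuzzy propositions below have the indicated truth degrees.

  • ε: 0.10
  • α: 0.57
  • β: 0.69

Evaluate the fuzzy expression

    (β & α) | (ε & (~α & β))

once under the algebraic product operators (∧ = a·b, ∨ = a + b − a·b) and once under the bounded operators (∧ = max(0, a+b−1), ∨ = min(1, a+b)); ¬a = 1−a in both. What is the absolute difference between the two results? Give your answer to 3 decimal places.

0.151

Under algebraic product:
  β & α = a·b on (0.6900, 0.5700) = 0.3933
  ~α = 1 − 0.5700 = 0.4300
  ~α & β = a·b on (0.4300, 0.6900) = 0.2967
  ε & (~α & β) = a·b on (0.1000, 0.2967) = 0.0297
  (β & α) | (ε & (~α & β)) = a + b − a·b on (0.3933, 0.0297) = 0.4113
  → value = 0.4113
Under bounded:
  β & α = max(0, a+b−1) on (0.69, 0.57) = 0.26
  ~α = 1 − 0.57 = 0.43
  ~α & β = max(0, a+b−1) on (0.43, 0.69) = 0.12
  ε & (~α & β) = max(0, a+b−1) on (0.10, 0.12) = 0.00
  (β & α) | (ε & (~α & β)) = min(1, a+b) on (0.26, 0.00) = 0.26
  → value = 0.2600
|0.4113 − 0.2600| = 0.151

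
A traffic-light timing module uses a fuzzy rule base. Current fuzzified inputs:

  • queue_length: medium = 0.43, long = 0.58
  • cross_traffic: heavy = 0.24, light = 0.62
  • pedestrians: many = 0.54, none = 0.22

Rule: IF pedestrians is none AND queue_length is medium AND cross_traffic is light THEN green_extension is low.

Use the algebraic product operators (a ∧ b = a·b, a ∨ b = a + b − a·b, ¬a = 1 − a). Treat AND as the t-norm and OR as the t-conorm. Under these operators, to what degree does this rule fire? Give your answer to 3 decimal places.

0.059

firing strength: none=0.22, medium=0.43, light=0.62; AND[a·b] → w = 0.0587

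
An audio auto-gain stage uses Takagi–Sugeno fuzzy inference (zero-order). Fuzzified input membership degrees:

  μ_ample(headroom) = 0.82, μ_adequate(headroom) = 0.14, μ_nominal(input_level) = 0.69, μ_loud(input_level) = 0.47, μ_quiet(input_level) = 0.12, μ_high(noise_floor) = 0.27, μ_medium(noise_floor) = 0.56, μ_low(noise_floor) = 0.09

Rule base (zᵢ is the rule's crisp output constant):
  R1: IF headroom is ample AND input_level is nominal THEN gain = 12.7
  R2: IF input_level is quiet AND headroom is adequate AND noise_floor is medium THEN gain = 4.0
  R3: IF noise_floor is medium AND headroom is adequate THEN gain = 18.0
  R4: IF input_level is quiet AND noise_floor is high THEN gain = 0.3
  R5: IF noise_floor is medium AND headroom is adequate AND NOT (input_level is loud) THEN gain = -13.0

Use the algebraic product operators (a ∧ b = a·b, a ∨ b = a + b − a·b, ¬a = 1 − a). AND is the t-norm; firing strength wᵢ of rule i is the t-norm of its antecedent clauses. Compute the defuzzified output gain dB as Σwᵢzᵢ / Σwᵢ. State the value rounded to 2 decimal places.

R1 (z=12.7): ample=0.82, nominal=0.69; AND[a·b] → w = 0.5658
R2 (z=4.0): quiet=0.12, adequate=0.14, medium=0.56; AND[a·b] → w = 0.0094
R3 (z=18.0): medium=0.56, adequate=0.14; AND[a·b] → w = 0.0784
R4 (z=0.3): quiet=0.12, high=0.27; AND[a·b] → w = 0.0324
R5 (z=-13.0): medium=0.56, adequate=0.14, ¬loud=1−0.47=0.53; AND[a·b] → w = 0.0416
Weighted average = (0.5658·12.7 + 0.0094·4.0 + 0.0784·18.0 + 0.0324·0.3 + 0.0416·-13.0) / (0.5658 + 0.0094 + 0.0784 + 0.0324 + 0.0416)
  = 8.1040 / 0.7276 = 11.14

11.14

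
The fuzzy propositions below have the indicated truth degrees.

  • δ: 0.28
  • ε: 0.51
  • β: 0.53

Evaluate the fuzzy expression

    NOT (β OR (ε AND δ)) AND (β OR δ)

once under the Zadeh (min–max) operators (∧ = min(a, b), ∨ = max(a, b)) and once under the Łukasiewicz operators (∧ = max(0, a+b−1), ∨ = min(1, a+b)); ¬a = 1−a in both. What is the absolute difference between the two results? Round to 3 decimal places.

0.190

Under Zadeh (min–max):
  ε AND δ = min(a, b) on (0.51, 0.28) = 0.28
  β OR (ε AND δ) = max(a, b) on (0.53, 0.28) = 0.53
  NOT (β OR (ε AND δ)) = 1 − 0.53 = 0.47
  β OR δ = max(a, b) on (0.53, 0.28) = 0.53
  NOT (β OR (ε AND δ)) AND (β OR δ) = min(a, b) on (0.47, 0.53) = 0.47
  → value = 0.4700
Under Łukasiewicz:
  ε AND δ = max(0, a+b−1) on (0.51, 0.28) = 0.00
  β OR (ε AND δ) = min(1, a+b) on (0.53, 0.00) = 0.53
  NOT (β OR (ε AND δ)) = 1 − 0.53 = 0.47
  β OR δ = min(1, a+b) on (0.53, 0.28) = 0.81
  NOT (β OR (ε AND δ)) AND (β OR δ) = max(0, a+b−1) on (0.47, 0.81) = 0.28
  → value = 0.2800
|0.4700 − 0.2800| = 0.190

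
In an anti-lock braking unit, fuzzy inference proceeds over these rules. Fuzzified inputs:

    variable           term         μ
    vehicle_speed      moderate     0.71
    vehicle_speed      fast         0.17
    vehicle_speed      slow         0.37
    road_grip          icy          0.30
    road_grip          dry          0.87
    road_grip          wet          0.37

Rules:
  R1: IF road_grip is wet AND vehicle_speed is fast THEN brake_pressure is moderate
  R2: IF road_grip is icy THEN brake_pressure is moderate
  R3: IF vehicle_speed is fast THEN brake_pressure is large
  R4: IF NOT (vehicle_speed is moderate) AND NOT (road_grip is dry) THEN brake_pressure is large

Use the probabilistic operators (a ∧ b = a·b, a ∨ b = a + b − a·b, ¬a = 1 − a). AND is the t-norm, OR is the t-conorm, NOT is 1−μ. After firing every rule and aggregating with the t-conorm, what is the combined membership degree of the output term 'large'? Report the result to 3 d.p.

0.201

R1: wet=0.37, fast=0.17; AND[a·b] → w = 0.0629
R2: icy=0.30 → w = 0.3000
R3: fast=0.17 → w = 0.1700
R4: ¬moderate=1−0.71=0.29, ¬dry=1−0.87=0.13; AND[a·b] → w = 0.0377
Rules with consequent 'large': {R3, R4} → strengths 0.1700, 0.0377
Aggregate via t-conorm [a + b − a·b]: 0.2013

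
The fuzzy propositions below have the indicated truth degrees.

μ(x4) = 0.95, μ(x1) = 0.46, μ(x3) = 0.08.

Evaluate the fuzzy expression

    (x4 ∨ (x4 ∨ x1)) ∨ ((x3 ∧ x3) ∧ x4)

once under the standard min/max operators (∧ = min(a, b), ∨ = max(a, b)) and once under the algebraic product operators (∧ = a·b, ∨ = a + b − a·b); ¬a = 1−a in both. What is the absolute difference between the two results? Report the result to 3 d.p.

0.049

Under standard min/max:
  x4 ∨ x1 = max(a, b) on (0.95, 0.46) = 0.95
  x4 ∨ (x4 ∨ x1) = max(a, b) on (0.95, 0.95) = 0.95
  x3 ∧ x3 = min(a, b) on (0.08, 0.08) = 0.08
  (x3 ∧ x3) ∧ x4 = min(a, b) on (0.08, 0.95) = 0.08
  (x4 ∨ (x4 ∨ x1)) ∨ ((x3 ∧ x3) ∧ x4) = max(a, b) on (0.95, 0.08) = 0.95
  → value = 0.9500
Under algebraic product:
  x4 ∨ x1 = a + b − a·b on (0.9500, 0.4600) = 0.9730
  x4 ∨ (x4 ∨ x1) = a + b − a·b on (0.9500, 0.9730) = 0.9987
  x3 ∧ x3 = a·b on (0.0800, 0.0800) = 0.0064
  (x3 ∧ x3) ∧ x4 = a·b on (0.0064, 0.9500) = 0.0061
  (x4 ∨ (x4 ∨ x1)) ∨ ((x3 ∧ x3) ∧ x4) = a + b − a·b on (0.9987, 0.0061) = 0.9987
  → value = 0.9987
|0.9500 − 0.9987| = 0.049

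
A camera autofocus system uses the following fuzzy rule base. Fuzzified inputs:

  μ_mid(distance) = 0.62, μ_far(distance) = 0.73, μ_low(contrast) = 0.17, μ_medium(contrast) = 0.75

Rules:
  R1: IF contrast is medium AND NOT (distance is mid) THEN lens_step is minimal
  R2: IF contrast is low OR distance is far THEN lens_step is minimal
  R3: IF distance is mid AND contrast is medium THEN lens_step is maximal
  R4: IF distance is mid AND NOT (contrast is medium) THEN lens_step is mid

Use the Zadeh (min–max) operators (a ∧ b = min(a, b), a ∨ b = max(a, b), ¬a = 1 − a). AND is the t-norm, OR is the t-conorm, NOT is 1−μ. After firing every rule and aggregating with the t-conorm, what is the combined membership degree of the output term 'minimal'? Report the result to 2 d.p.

0.73

R1: medium=0.75, ¬mid=1−0.62=0.38; AND[min(a, b)] → w = 0.38
R2: low=0.17, far=0.73; OR[max(a, b)] → w = 0.73
R3: mid=0.62, medium=0.75; AND[min(a, b)] → w = 0.62
R4: mid=0.62, ¬medium=1−0.75=0.25; AND[min(a, b)] → w = 0.25
Rules with consequent 'minimal': {R1, R2} → strengths 0.38, 0.73
Aggregate via t-conorm [max(a, b)]: 0.73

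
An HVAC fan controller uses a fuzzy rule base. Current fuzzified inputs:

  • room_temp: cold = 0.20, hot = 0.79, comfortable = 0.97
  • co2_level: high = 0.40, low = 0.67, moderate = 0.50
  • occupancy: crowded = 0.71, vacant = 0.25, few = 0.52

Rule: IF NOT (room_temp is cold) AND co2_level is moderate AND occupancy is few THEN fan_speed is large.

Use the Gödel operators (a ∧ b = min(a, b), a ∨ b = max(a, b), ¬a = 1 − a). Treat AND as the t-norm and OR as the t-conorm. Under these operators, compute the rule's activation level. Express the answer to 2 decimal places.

firing strength: ¬cold=1−0.20=0.80, moderate=0.50, few=0.52; AND[min(a, b)] → w = 0.50

0.50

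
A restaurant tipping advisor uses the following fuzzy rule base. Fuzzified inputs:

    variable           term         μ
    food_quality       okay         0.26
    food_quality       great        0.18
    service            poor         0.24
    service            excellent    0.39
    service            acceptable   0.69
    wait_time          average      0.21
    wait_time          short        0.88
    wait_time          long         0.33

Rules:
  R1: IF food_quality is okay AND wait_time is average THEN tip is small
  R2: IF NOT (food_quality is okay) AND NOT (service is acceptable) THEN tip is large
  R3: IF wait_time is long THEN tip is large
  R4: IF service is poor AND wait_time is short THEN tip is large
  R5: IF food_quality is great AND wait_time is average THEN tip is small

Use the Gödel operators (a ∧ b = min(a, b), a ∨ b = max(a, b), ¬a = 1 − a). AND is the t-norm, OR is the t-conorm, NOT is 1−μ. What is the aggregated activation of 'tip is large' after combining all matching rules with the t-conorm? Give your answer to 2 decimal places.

0.33

R1: okay=0.26, average=0.21; AND[min(a, b)] → w = 0.21
R2: ¬okay=1−0.26=0.74, ¬acceptable=1−0.69=0.31; AND[min(a, b)] → w = 0.31
R3: long=0.33 → w = 0.33
R4: poor=0.24, short=0.88; AND[min(a, b)] → w = 0.24
R5: great=0.18, average=0.21; AND[min(a, b)] → w = 0.18
Rules with consequent 'large': {R2, R3, R4} → strengths 0.31, 0.33, 0.24
Aggregate via t-conorm [max(a, b)]: 0.33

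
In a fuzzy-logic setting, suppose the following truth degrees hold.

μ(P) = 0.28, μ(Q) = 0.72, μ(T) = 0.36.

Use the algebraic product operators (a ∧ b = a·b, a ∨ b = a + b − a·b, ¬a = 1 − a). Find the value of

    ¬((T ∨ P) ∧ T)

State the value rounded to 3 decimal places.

0.806

T ∨ P = a + b − a·b on (0.3600, 0.2800) = 0.5392
(T ∨ P) ∧ T = a·b on (0.5392, 0.3600) = 0.1941
¬((T ∨ P) ∧ T) = 1 − 0.1941 = 0.8059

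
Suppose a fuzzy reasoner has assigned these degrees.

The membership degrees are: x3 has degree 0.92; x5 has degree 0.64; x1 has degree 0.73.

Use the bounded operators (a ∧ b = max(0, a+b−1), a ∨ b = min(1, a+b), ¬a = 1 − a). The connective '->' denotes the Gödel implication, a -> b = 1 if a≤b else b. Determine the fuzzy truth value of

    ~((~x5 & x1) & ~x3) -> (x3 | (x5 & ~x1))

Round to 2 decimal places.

0.92

~x5 = 1 − 0.64 = 0.36
~x5 & x1 = max(0, a+b−1) on (0.36, 0.73) = 0.09
~x3 = 1 − 0.92 = 0.08
(~x5 & x1) & ~x3 = max(0, a+b−1) on (0.09, 0.08) = 0.00
~((~x5 & x1) & ~x3) = 1 − 0.00 = 1.00
~x1 = 1 − 0.73 = 0.27
x5 & ~x1 = max(0, a+b−1) on (0.64, 0.27) = 0.00
x3 | (x5 & ~x1) = min(1, a+b) on (0.92, 0.00) = 0.92
~((~x5 & x1) & ~x3) -> (x3 | (x5 & ~x1))  [Gödel: 1 if a≤b else b] with a=1.00, b=0.92 → 0.92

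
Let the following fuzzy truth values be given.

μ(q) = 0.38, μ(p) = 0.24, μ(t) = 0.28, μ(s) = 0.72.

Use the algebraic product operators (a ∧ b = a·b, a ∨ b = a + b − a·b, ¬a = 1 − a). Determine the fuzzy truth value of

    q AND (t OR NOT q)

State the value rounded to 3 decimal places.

0.276

NOT q = 1 − 0.3800 = 0.6200
t OR NOT q = a + b − a·b on (0.2800, 0.6200) = 0.7264
q AND (t OR NOT q) = a·b on (0.3800, 0.7264) = 0.2760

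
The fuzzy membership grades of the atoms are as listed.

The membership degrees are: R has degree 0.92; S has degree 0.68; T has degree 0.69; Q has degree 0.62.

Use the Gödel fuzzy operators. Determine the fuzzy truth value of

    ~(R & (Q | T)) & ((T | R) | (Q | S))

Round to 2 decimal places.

Q | T = max(a, b) on (0.62, 0.69) = 0.69
R & (Q | T) = min(a, b) on (0.92, 0.69) = 0.69
~(R & (Q | T)) = 1 − 0.69 = 0.31
T | R = max(a, b) on (0.69, 0.92) = 0.92
Q | S = max(a, b) on (0.62, 0.68) = 0.68
(T | R) | (Q | S) = max(a, b) on (0.92, 0.68) = 0.92
~(R & (Q | T)) & ((T | R) | (Q | S)) = min(a, b) on (0.31, 0.92) = 0.31

0.31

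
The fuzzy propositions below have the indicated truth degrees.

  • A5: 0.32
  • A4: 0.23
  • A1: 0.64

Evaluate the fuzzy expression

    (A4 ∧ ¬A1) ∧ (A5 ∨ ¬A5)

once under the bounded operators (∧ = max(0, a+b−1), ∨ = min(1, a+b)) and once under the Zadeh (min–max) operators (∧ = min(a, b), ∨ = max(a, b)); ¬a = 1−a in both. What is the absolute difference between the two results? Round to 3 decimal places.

Under bounded:
  ¬A1 = 1 − 0.64 = 0.36
  A4 ∧ ¬A1 = max(0, a+b−1) on (0.23, 0.36) = 0.00
  ¬A5 = 1 − 0.32 = 0.68
  A5 ∨ ¬A5 = min(1, a+b) on (0.32, 0.68) = 1.00
  (A4 ∧ ¬A1) ∧ (A5 ∨ ¬A5) = max(0, a+b−1) on (0.00, 1.00) = 0.00
  → value = 0.0000
Under Zadeh (min–max):
  ¬A1 = 1 − 0.64 = 0.36
  A4 ∧ ¬A1 = min(a, b) on (0.23, 0.36) = 0.23
  ¬A5 = 1 − 0.32 = 0.68
  A5 ∨ ¬A5 = max(a, b) on (0.32, 0.68) = 0.68
  (A4 ∧ ¬A1) ∧ (A5 ∨ ¬A5) = min(a, b) on (0.23, 0.68) = 0.23
  → value = 0.2300
|0.0000 − 0.2300| = 0.230

0.230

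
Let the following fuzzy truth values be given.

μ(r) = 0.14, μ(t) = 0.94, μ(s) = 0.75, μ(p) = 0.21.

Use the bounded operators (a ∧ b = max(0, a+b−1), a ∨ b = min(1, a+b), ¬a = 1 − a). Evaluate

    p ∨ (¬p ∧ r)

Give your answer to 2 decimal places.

¬p = 1 − 0.21 = 0.79
¬p ∧ r = max(0, a+b−1) on (0.79, 0.14) = 0.00
p ∨ (¬p ∧ r) = min(1, a+b) on (0.21, 0.00) = 0.21

0.21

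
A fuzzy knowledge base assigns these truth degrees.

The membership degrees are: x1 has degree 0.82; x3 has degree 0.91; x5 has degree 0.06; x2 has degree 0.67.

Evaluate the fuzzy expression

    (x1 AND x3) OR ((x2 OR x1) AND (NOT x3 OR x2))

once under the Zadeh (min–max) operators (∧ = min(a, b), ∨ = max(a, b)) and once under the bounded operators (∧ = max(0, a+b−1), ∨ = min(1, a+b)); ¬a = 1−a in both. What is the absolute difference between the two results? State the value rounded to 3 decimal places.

0.180

Under Zadeh (min–max):
  x1 AND x3 = min(a, b) on (0.82, 0.91) = 0.82
  x2 OR x1 = max(a, b) on (0.67, 0.82) = 0.82
  NOT x3 = 1 − 0.91 = 0.09
  NOT x3 OR x2 = max(a, b) on (0.09, 0.67) = 0.67
  (x2 OR x1) AND (NOT x3 OR x2) = min(a, b) on (0.82, 0.67) = 0.67
  (x1 AND x3) OR ((x2 OR x1) AND (NOT x3 OR x2)) = max(a, b) on (0.82, 0.67) = 0.82
  → value = 0.8200
Under bounded:
  x1 AND x3 = max(0, a+b−1) on (0.82, 0.91) = 0.73
  x2 OR x1 = min(1, a+b) on (0.67, 0.82) = 1.00
  NOT x3 = 1 − 0.91 = 0.09
  NOT x3 OR x2 = min(1, a+b) on (0.09, 0.67) = 0.76
  (x2 OR x1) AND (NOT x3 OR x2) = max(0, a+b−1) on (1.00, 0.76) = 0.76
  (x1 AND x3) OR ((x2 OR x1) AND (NOT x3 OR x2)) = min(1, a+b) on (0.73, 0.76) = 1.00
  → value = 1.0000
|0.8200 − 1.0000| = 0.180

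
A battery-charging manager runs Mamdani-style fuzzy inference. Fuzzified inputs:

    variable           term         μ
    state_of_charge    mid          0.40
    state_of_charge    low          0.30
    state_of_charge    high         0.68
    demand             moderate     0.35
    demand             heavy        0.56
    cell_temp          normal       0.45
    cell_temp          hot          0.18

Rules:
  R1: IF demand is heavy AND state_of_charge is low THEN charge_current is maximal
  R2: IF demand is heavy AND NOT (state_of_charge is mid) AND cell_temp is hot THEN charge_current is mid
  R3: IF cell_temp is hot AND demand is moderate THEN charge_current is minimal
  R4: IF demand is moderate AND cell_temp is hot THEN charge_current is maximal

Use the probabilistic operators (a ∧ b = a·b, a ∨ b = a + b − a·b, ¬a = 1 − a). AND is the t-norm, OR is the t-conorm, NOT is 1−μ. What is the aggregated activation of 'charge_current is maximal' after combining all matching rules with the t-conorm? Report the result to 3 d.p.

R1: heavy=0.56, low=0.30; AND[a·b] → w = 0.1680
R2: heavy=0.56, ¬mid=1−0.40=0.60, hot=0.18; AND[a·b] → w = 0.0605
R3: hot=0.18, moderate=0.35; AND[a·b] → w = 0.0630
R4: moderate=0.35, hot=0.18; AND[a·b] → w = 0.0630
Rules with consequent 'maximal': {R1, R4} → strengths 0.1680, 0.0630
Aggregate via t-conorm [a + b − a·b]: 0.2204

0.220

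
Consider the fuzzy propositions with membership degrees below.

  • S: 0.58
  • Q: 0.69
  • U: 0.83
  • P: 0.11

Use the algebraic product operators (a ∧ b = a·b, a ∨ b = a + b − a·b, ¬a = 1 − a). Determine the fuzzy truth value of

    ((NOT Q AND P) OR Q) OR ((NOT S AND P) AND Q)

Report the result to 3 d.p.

0.710

NOT Q = 1 − 0.6900 = 0.3100
NOT Q AND P = a·b on (0.3100, 0.1100) = 0.0341
(NOT Q AND P) OR Q = a + b − a·b on (0.0341, 0.6900) = 0.7006
NOT S = 1 − 0.5800 = 0.4200
NOT S AND P = a·b on (0.4200, 0.1100) = 0.0462
(NOT S AND P) AND Q = a·b on (0.0462, 0.6900) = 0.0319
((NOT Q AND P) OR Q) OR ((NOT S AND P) AND Q) = a + b − a·b on (0.7006, 0.0319) = 0.7101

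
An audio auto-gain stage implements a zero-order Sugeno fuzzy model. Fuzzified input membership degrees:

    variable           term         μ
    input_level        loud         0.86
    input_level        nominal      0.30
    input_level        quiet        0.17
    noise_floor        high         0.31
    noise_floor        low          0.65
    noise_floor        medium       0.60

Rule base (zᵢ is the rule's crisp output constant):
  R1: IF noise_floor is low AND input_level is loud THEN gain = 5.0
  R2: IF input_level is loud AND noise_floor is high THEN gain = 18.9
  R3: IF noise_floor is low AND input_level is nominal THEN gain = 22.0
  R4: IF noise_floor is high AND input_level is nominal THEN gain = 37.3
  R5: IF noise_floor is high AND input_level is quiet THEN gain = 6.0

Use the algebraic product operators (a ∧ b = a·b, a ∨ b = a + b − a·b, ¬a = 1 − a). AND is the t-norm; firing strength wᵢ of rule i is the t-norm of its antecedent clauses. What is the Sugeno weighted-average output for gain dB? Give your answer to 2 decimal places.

13.64

R1 (z=5.0): low=0.65, loud=0.86; AND[a·b] → w = 0.5590
R2 (z=18.9): loud=0.86, high=0.31; AND[a·b] → w = 0.2666
R3 (z=22.0): low=0.65, nominal=0.30; AND[a·b] → w = 0.1950
R4 (z=37.3): high=0.31, nominal=0.30; AND[a·b] → w = 0.0930
R5 (z=6.0): high=0.31, quiet=0.17; AND[a·b] → w = 0.0527
Weighted average = (0.5590·5.0 + 0.2666·18.9 + 0.1950·22.0 + 0.0930·37.3 + 0.0527·6.0) / (0.5590 + 0.2666 + 0.1950 + 0.0930 + 0.0527)
  = 15.9088 / 1.1663 = 13.64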